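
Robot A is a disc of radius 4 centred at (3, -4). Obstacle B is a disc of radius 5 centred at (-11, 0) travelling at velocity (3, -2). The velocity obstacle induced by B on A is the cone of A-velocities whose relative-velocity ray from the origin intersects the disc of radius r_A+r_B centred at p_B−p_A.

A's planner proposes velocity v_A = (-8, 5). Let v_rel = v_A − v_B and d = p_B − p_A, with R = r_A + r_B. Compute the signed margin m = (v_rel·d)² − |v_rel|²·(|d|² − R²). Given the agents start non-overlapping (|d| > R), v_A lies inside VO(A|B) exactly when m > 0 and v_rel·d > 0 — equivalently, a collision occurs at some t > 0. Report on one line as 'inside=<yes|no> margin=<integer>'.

d = (-14, 4),  |d|² = 212;  R = 4+5 = 9,  c = 212−9² = 131
v_rel = (-11, 7),  |v_rel|² = 170;  v_rel·d = (-11)·(-14) + (7)·(4) = 182
170·t² − 364·t + 131 = 0  ⇒  m = 182² − 170·131 = 10854
m = 10854 > 0,  v_rel·d = 182 > 0  ⇒  inside

inside=yes margin=10854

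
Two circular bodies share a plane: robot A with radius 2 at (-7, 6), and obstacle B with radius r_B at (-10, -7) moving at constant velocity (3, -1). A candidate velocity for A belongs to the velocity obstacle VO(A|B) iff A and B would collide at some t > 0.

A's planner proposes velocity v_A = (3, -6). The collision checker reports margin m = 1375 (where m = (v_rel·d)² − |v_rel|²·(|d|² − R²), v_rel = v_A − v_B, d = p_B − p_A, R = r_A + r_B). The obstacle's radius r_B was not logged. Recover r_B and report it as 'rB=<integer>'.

m = 1375
d = (-3, -13);  v_rel = (0, -5),  |v_rel|² = 25
v_rel×d = (0)·(-13) − (-5)·(-3) = -15
since m = R²·25 − (-15)²:  R² = (225 + 1375) / 25 = 64
R = √64 = 8  ⇒  r_B = 8 − 2 = 6

rB=6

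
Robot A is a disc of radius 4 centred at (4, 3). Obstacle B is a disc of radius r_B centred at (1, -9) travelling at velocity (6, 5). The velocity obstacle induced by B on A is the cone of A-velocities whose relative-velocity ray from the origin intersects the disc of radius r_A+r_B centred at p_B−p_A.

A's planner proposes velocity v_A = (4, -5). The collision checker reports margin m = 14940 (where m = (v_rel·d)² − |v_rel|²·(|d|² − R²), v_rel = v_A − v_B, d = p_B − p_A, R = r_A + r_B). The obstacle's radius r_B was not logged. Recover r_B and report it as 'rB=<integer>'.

m = 14940
d = (-3, -12);  v_rel = (-2, -10),  |v_rel|² = 104
v_rel×d = (-2)·(-12) − (-10)·(-3) = -6
since m = R²·104 − (-6)²:  R² = (36 + 14940) / 104 = 144
R = √144 = 12  ⇒  r_B = 12 − 4 = 8

rB=8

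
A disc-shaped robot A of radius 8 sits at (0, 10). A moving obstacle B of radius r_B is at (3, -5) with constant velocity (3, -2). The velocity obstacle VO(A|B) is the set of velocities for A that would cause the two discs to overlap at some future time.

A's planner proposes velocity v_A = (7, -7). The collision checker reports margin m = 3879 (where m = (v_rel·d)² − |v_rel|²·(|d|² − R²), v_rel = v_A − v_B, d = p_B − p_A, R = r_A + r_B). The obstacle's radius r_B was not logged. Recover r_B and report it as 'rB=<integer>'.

m = 3879
d = (3, -15);  v_rel = (4, -5),  |v_rel|² = 41
v_rel×d = (4)·(-15) − (-5)·(3) = -45
since m = R²·41 − (-45)²:  R² = (2025 + 3879) / 41 = 144
R = √144 = 12  ⇒  r_B = 12 − 8 = 4

rB=4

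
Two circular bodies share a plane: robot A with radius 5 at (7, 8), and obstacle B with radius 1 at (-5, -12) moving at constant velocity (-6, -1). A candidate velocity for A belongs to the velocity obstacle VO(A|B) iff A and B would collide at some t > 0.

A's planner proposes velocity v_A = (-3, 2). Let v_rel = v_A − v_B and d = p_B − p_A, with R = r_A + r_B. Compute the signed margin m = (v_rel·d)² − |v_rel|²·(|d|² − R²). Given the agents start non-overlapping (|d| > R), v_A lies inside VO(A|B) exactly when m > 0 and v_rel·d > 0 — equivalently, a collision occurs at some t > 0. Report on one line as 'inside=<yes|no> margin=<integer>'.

d = (-12, -20),  |d|² = 544;  R = 5+1 = 6,  c = 544−6² = 508
v_rel = (3, 3),  |v_rel|² = 18;  v_rel·d = (3)·(-12) + (3)·(-20) = -96
18·t² + 192·t + 508 = 0  ⇒  m = (-96)² − 18·508 = 72
m = 72 > 0,  v_rel·d = -96 < 0  ⇒  outside

inside=no margin=72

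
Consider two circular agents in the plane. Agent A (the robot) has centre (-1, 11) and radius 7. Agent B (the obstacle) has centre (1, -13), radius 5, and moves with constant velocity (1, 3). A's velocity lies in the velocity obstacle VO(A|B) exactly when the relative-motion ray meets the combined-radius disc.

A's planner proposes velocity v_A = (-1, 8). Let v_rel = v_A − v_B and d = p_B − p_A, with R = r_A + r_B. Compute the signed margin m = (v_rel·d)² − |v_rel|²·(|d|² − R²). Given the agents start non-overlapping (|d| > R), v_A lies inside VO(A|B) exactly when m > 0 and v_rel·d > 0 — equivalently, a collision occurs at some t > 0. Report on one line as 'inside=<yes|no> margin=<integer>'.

d = (2, -24),  |d|² = 580;  R = 7+5 = 12,  c = 580−12² = 436
v_rel = (-2, 5),  |v_rel|² = 29;  v_rel·d = (-2)·(2) + (5)·(-24) = -124
29·t² + 248·t + 436 = 0  ⇒  m = (-124)² − 29·436 = 2732
m = 2732 > 0,  v_rel·d = -124 < 0  ⇒  outside

inside=no margin=2732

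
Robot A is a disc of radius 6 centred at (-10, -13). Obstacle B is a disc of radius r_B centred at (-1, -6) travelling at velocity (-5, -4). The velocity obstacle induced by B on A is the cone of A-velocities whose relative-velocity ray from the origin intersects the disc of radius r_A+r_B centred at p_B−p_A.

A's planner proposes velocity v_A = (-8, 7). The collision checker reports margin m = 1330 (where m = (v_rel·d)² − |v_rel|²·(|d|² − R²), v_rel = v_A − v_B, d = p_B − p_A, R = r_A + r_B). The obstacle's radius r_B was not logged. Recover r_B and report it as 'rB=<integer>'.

m = 1330
d = (9, 7);  v_rel = (-3, 11),  |v_rel|² = 130
v_rel×d = (-3)·(7) − (11)·(9) = -120
since m = R²·130 − (-120)²:  R² = (14400 + 1330) / 130 = 121
R = √121 = 11  ⇒  r_B = 11 − 6 = 5

rB=5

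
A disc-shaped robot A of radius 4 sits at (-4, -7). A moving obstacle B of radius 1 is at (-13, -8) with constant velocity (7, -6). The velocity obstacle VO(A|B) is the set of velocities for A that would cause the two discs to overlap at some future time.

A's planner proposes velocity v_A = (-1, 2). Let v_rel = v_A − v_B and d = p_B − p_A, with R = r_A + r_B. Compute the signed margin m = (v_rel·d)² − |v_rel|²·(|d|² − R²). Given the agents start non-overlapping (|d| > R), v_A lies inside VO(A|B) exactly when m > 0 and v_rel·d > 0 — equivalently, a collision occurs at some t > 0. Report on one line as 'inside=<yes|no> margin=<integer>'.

d = (-9, -1),  |d|² = 82;  R = 4+1 = 5,  c = 82−5² = 57
v_rel = (-8, 8),  |v_rel|² = 128;  v_rel·d = (-8)·(-9) + (8)·(-1) = 64
128·t² − 128·t + 57 = 0  ⇒  m = 64² − 128·57 = -3200
m = -3200 < 0,  v_rel·d = 64 > 0  ⇒  outside

inside=no margin=-3200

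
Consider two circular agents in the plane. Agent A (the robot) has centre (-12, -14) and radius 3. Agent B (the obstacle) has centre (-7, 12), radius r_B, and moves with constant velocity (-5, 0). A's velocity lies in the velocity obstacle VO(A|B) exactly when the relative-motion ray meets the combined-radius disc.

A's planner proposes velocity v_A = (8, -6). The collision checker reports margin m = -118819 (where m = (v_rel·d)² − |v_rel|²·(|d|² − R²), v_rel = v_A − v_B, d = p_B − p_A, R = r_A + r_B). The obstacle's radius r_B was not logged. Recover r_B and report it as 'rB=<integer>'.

m = -118819
d = (5, 26);  v_rel = (13, -6),  |v_rel|² = 205
v_rel×d = (13)·(26) − (-6)·(5) = 368
since m = R²·205 − 368²:  R² = (135424 + -118819) / 205 = 81
R = √81 = 9  ⇒  r_B = 9 − 3 = 6

rB=6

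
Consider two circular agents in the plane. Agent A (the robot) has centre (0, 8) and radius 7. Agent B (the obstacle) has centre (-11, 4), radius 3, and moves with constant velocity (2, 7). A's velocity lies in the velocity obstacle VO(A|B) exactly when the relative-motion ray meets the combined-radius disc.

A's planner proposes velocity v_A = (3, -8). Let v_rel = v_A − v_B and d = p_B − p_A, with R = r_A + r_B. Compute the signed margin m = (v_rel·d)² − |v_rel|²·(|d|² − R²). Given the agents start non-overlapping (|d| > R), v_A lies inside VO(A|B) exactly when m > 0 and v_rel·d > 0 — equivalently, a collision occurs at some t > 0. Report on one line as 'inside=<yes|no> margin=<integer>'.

d = (-11, -4),  |d|² = 137;  R = 7+3 = 10,  c = 137−10² = 37
v_rel = (1, -15),  |v_rel|² = 226;  v_rel·d = (1)·(-11) + (-15)·(-4) = 49
226·t² − 98·t + 37 = 0  ⇒  m = 49² − 226·37 = -5961
m = -5961 < 0,  v_rel·d = 49 > 0  ⇒  outside

inside=no margin=-5961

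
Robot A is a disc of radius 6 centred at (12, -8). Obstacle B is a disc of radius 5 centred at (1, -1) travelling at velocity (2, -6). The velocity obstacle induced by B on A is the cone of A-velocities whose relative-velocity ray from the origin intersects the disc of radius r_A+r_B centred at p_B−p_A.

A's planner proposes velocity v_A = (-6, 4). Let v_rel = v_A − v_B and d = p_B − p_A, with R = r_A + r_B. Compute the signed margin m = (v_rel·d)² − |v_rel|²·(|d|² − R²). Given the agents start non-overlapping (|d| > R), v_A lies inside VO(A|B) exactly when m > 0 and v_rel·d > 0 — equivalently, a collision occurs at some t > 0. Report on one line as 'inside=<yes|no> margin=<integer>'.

d = (-11, 7),  |d|² = 170;  R = 6+5 = 11,  c = 170−11² = 49
v_rel = (-8, 10),  |v_rel|² = 164;  v_rel·d = (-8)·(-11) + (10)·(7) = 158
164·t² − 316·t + 49 = 0  ⇒  m = 158² − 164·49 = 16928
m = 16928 > 0,  v_rel·d = 158 > 0  ⇒  inside

inside=yes margin=16928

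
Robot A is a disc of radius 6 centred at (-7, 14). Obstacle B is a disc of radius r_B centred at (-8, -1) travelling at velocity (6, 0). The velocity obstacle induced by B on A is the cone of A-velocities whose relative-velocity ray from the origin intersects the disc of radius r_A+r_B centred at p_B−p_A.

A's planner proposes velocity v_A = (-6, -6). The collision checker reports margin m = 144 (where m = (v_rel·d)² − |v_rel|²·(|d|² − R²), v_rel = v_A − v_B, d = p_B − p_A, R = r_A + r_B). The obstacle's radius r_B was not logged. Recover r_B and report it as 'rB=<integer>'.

m = 144
d = (-1, -15);  v_rel = (-12, -6),  |v_rel|² = 180
v_rel×d = (-12)·(-15) − (-6)·(-1) = 174
since m = R²·180 − 174²:  R² = (30276 + 144) / 180 = 169
R = √169 = 13  ⇒  r_B = 13 − 6 = 7

rB=7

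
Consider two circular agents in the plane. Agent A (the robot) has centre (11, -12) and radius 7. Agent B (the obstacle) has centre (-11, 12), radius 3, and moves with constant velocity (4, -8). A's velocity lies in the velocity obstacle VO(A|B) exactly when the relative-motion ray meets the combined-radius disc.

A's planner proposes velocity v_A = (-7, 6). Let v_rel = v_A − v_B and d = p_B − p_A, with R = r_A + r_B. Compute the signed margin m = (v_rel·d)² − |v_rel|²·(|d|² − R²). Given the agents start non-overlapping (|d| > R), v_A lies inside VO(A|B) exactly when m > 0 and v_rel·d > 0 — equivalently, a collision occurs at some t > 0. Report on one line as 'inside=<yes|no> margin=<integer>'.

d = (-22, 24),  |d|² = 1060;  R = 7+3 = 10,  c = 1060−10² = 960
v_rel = (-11, 14),  |v_rel|² = 317;  v_rel·d = (-11)·(-22) + (14)·(24) = 578
317·t² − 1156·t + 960 = 0  ⇒  m = 578² − 317·960 = 29764
m = 29764 > 0,  v_rel·d = 578 > 0  ⇒  inside

inside=yes margin=29764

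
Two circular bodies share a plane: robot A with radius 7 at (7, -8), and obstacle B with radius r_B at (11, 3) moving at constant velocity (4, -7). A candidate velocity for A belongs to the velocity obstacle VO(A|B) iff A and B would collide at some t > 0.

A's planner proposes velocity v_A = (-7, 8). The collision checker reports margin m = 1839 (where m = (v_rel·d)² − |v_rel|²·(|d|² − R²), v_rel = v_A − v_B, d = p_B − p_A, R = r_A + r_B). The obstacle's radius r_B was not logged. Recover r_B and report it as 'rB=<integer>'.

m = 1839
d = (4, 11);  v_rel = (-11, 15),  |v_rel|² = 346
v_rel×d = (-11)·(11) − (15)·(4) = -181
since m = R²·346 − (-181)²:  R² = (32761 + 1839) / 346 = 100
R = √100 = 10  ⇒  r_B = 10 − 7 = 3

rB=3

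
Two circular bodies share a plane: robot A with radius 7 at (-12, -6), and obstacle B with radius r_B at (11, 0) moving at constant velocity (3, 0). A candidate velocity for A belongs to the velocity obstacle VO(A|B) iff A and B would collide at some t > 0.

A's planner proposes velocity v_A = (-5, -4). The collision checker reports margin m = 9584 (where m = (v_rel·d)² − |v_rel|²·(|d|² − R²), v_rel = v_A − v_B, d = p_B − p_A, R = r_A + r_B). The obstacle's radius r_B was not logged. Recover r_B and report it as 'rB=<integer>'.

m = 9584
d = (23, 6);  v_rel = (-8, -4),  |v_rel|² = 80
v_rel×d = (-8)·(6) − (-4)·(23) = 44
since m = R²·80 − 44²:  R² = (1936 + 9584) / 80 = 144
R = √144 = 12  ⇒  r_B = 12 − 7 = 5

rB=5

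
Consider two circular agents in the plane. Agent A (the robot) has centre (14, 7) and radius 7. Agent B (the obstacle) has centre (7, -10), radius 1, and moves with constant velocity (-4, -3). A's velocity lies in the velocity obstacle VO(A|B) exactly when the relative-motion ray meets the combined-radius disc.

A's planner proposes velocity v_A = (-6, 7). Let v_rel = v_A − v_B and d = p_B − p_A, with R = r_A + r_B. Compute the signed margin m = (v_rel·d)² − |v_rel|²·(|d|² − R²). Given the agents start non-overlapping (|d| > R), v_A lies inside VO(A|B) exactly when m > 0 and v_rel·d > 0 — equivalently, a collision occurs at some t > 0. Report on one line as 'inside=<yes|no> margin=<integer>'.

d = (-7, -17),  |d|² = 338;  R = 7+1 = 8,  c = 338−8² = 274
v_rel = (-2, 10),  |v_rel|² = 104;  v_rel·d = (-2)·(-7) + (10)·(-17) = -156
104·t² + 312·t + 274 = 0  ⇒  m = (-156)² − 104·274 = -4160
m = -4160 < 0,  v_rel·d = -156 < 0  ⇒  outside

inside=no margin=-4160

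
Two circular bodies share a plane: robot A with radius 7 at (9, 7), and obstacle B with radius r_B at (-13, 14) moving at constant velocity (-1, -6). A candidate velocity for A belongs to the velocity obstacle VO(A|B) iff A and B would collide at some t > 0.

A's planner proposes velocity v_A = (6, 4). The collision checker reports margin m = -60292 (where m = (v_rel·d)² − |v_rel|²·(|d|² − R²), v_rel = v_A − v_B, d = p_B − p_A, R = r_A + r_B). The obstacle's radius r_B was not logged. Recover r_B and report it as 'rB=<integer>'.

m = -60292
d = (-22, 7);  v_rel = (7, 10),  |v_rel|² = 149
v_rel×d = (7)·(7) − (10)·(-22) = 269
since m = R²·149 − 269²:  R² = (72361 + -60292) / 149 = 81
R = √81 = 9  ⇒  r_B = 9 − 7 = 2

rB=2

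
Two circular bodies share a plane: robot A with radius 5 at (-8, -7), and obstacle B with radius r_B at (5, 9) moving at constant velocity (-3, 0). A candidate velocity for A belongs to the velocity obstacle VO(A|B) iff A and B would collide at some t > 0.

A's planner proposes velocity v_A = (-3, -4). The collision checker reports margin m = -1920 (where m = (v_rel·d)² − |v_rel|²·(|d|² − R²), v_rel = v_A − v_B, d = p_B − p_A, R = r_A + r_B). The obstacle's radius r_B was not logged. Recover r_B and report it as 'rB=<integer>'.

m = -1920
d = (13, 16);  v_rel = (0, -4),  |v_rel|² = 16
v_rel×d = (0)·(16) − (-4)·(13) = 52
since m = R²·16 − 52²:  R² = (2704 + -1920) / 16 = 49
R = √49 = 7  ⇒  r_B = 7 − 5 = 2

rB=2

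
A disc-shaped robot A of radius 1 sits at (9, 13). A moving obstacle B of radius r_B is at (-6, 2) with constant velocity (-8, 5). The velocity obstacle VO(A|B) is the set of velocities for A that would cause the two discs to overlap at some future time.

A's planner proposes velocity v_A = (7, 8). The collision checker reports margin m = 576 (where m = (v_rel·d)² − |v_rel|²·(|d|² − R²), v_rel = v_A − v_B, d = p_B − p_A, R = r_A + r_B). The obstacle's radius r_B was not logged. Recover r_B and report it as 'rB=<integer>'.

m = 576
d = (-15, -11);  v_rel = (15, 3),  |v_rel|² = 234
v_rel×d = (15)·(-11) − (3)·(-15) = -120
since m = R²·234 − (-120)²:  R² = (14400 + 576) / 234 = 64
R = √64 = 8  ⇒  r_B = 8 − 1 = 7

rB=7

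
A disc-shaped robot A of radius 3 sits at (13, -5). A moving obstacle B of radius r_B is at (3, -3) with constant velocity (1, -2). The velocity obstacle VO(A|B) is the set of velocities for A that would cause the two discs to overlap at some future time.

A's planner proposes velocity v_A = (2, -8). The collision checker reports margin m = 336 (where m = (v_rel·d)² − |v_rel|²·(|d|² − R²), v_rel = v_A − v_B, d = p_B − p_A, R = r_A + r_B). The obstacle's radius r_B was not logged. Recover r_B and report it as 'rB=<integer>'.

m = 336
d = (-10, 2);  v_rel = (1, -6),  |v_rel|² = 37
v_rel×d = (1)·(2) − (-6)·(-10) = -58
since m = R²·37 − (-58)²:  R² = (3364 + 336) / 37 = 100
R = √100 = 10  ⇒  r_B = 10 − 3 = 7

rB=7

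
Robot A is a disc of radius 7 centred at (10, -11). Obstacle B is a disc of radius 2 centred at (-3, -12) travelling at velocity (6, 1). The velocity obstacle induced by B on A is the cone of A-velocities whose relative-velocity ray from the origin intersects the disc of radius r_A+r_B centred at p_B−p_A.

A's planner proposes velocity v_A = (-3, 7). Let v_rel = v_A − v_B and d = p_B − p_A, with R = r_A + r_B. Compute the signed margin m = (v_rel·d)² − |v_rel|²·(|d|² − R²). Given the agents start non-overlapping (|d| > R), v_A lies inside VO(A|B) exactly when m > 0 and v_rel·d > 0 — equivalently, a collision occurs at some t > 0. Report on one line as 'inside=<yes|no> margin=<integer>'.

d = (-13, -1),  |d|² = 170;  R = 7+2 = 9,  c = 170−9² = 89
v_rel = (-9, 6),  |v_rel|² = 117;  v_rel·d = (-9)·(-13) + (6)·(-1) = 111
117·t² − 222·t + 89 = 0  ⇒  m = 111² − 117·89 = 1908
m = 1908 > 0,  v_rel·d = 111 > 0  ⇒  inside

inside=yes margin=1908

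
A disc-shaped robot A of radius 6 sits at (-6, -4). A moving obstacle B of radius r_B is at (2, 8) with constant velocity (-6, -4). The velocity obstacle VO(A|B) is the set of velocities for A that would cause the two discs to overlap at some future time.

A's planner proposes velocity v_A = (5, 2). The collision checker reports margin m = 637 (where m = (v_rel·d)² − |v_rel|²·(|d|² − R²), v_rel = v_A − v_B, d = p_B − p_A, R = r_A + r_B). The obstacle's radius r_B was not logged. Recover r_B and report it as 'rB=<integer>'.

m = 637
d = (8, 12);  v_rel = (11, 6),  |v_rel|² = 157
v_rel×d = (11)·(12) − (6)·(8) = 84
since m = R²·157 − 84²:  R² = (7056 + 637) / 157 = 49
R = √49 = 7  ⇒  r_B = 7 − 6 = 1

rB=1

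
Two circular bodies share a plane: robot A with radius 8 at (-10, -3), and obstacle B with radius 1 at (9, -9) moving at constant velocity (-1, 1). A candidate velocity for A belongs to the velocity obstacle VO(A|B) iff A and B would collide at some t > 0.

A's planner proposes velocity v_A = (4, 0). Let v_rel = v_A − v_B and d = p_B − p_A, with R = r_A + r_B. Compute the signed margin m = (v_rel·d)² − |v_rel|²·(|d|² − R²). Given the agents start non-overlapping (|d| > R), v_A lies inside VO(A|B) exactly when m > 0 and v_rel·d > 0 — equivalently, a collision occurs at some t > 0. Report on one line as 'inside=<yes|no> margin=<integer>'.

d = (19, -6),  |d|² = 397;  R = 8+1 = 9,  c = 397−9² = 316
v_rel = (5, -1),  |v_rel|² = 26;  v_rel·d = (5)·(19) + (-1)·(-6) = 101
26·t² − 202·t + 316 = 0  ⇒  m = 101² − 26·316 = 1985
m = 1985 > 0,  v_rel·d = 101 > 0  ⇒  inside

inside=yes margin=1985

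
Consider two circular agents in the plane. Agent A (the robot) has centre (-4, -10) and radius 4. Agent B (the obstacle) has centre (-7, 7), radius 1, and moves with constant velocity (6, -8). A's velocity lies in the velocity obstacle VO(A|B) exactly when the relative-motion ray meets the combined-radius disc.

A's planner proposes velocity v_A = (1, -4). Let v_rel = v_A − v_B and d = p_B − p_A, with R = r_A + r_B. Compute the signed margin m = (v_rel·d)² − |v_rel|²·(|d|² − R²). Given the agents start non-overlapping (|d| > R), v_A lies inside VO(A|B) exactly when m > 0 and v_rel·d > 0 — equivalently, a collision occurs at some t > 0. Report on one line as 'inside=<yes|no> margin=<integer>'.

d = (-3, 17),  |d|² = 298;  R = 4+1 = 5,  c = 298−5² = 273
v_rel = (-5, 4),  |v_rel|² = 41;  v_rel·d = (-5)·(-3) + (4)·(17) = 83
41·t² − 166·t + 273 = 0  ⇒  m = 83² − 41·273 = -4304
m = -4304 < 0,  v_rel·d = 83 > 0  ⇒  outside

inside=no margin=-4304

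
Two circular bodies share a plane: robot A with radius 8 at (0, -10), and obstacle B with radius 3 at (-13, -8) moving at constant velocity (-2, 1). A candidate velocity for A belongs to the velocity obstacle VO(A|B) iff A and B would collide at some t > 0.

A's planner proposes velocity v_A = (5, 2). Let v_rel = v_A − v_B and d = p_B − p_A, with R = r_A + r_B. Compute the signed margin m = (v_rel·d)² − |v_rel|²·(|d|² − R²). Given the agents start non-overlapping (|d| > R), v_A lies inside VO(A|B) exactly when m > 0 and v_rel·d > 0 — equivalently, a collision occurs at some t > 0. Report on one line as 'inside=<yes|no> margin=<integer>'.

d = (-13, 2),  |d|² = 173;  R = 8+3 = 11,  c = 173−11² = 52
v_rel = (7, 1),  |v_rel|² = 50;  v_rel·d = (7)·(-13) + (1)·(2) = -89
50·t² + 178·t + 52 = 0  ⇒  m = (-89)² − 50·52 = 5321
m = 5321 > 0,  v_rel·d = -89 < 0  ⇒  outside

inside=no margin=5321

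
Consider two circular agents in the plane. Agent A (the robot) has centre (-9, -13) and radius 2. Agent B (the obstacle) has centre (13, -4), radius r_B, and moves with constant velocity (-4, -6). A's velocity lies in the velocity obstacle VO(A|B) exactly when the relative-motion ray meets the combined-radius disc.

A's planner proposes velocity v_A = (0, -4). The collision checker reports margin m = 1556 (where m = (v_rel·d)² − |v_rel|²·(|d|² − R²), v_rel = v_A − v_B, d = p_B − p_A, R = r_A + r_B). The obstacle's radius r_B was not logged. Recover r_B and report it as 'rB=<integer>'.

m = 1556
d = (22, 9);  v_rel = (4, 2),  |v_rel|² = 20
v_rel×d = (4)·(9) − (2)·(22) = -8
since m = R²·20 − (-8)²:  R² = (64 + 1556) / 20 = 81
R = √81 = 9  ⇒  r_B = 9 − 2 = 7

rB=7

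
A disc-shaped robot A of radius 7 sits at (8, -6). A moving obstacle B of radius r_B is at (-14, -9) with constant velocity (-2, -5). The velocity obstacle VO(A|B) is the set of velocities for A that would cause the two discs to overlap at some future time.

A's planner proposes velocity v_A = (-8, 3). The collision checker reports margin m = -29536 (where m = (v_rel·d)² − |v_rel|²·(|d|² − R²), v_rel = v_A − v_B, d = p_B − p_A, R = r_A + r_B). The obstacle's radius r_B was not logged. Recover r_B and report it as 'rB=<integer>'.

m = -29536
d = (-22, -3);  v_rel = (-6, 8),  |v_rel|² = 100
v_rel×d = (-6)·(-3) − (8)·(-22) = 194
since m = R²·100 − 194²:  R² = (37636 + -29536) / 100 = 81
R = √81 = 9  ⇒  r_B = 9 − 7 = 2

rB=2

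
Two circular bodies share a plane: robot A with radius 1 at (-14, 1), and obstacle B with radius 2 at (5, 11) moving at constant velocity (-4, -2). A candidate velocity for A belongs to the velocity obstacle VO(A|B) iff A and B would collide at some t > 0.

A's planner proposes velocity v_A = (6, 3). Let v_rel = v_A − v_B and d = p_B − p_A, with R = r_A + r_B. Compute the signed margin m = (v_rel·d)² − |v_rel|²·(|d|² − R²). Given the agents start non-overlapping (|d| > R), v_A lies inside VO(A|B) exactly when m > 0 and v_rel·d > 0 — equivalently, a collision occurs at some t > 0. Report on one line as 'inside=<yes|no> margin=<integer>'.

d = (19, 10),  |d|² = 461;  R = 1+2 = 3,  c = 461−3² = 452
v_rel = (10, 5),  |v_rel|² = 125;  v_rel·d = (10)·(19) + (5)·(10) = 240
125·t² − 480·t + 452 = 0  ⇒  m = 240² − 125·452 = 1100
m = 1100 > 0,  v_rel·d = 240 > 0  ⇒  inside

inside=yes margin=1100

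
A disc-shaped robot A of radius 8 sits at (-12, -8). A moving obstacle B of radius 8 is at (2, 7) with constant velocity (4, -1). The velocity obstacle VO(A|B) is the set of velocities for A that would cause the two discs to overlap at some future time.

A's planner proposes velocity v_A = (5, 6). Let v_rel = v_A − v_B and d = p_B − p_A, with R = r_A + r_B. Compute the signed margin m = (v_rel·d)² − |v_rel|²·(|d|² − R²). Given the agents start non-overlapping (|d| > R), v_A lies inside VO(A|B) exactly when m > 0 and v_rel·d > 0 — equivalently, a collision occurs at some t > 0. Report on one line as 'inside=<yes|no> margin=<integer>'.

d = (14, 15),  |d|² = 421;  R = 8+8 = 16,  c = 421−16² = 165
v_rel = (1, 7),  |v_rel|² = 50;  v_rel·d = (1)·(14) + (7)·(15) = 119
50·t² − 238·t + 165 = 0  ⇒  m = 119² − 50·165 = 5911
m = 5911 > 0,  v_rel·d = 119 > 0  ⇒  inside

inside=yes margin=5911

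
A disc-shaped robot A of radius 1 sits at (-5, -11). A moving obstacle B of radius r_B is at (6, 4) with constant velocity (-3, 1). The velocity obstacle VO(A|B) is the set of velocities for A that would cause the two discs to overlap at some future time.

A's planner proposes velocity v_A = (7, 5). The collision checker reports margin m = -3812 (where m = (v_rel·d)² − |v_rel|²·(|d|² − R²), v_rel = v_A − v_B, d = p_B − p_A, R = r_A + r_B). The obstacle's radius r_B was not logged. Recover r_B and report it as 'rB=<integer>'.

m = -3812
d = (11, 15);  v_rel = (10, 4),  |v_rel|² = 116
v_rel×d = (10)·(15) − (4)·(11) = 106
since m = R²·116 − 106²:  R² = (11236 + -3812) / 116 = 64
R = √64 = 8  ⇒  r_B = 8 − 1 = 7

rB=7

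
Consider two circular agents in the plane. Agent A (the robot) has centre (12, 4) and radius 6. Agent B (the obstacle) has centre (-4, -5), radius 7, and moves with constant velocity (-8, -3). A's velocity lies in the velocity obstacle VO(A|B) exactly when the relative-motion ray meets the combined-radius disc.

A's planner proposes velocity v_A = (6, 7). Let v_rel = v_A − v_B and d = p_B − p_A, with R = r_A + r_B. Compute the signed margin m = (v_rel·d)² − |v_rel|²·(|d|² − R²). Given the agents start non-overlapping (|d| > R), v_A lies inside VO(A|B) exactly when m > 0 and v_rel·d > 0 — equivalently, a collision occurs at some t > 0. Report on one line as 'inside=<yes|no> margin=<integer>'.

d = (-16, -9),  |d|² = 337;  R = 6+7 = 13,  c = 337−13² = 168
v_rel = (14, 10),  |v_rel|² = 296;  v_rel·d = (14)·(-16) + (10)·(-9) = -314
296·t² + 628·t + 168 = 0  ⇒  m = (-314)² − 296·168 = 48868
m = 48868 > 0,  v_rel·d = -314 < 0  ⇒  outside

inside=no margin=48868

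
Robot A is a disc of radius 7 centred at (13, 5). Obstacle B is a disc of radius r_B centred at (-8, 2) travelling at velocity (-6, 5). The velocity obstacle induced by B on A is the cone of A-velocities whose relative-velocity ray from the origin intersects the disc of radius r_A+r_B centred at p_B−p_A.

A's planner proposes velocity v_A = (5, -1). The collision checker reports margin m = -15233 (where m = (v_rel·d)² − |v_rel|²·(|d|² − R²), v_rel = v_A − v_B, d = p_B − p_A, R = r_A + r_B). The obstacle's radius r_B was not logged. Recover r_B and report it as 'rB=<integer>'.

m = -15233
d = (-21, -3);  v_rel = (11, -6),  |v_rel|² = 157
v_rel×d = (11)·(-3) − (-6)·(-21) = -159
since m = R²·157 − (-159)²:  R² = (25281 + -15233) / 157 = 64
R = √64 = 8  ⇒  r_B = 8 − 7 = 1

rB=1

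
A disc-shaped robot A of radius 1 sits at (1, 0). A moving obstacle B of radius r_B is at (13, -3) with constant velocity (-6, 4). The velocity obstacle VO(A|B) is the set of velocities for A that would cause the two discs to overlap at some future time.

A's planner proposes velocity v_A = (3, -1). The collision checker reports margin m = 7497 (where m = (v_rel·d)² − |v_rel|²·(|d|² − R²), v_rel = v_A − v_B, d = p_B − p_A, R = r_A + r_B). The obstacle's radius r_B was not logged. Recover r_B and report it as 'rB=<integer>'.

m = 7497
d = (12, -3);  v_rel = (9, -5),  |v_rel|² = 106
v_rel×d = (9)·(-3) − (-5)·(12) = 33
since m = R²·106 − 33²:  R² = (1089 + 7497) / 106 = 81
R = √81 = 9  ⇒  r_B = 9 − 1 = 8

rB=8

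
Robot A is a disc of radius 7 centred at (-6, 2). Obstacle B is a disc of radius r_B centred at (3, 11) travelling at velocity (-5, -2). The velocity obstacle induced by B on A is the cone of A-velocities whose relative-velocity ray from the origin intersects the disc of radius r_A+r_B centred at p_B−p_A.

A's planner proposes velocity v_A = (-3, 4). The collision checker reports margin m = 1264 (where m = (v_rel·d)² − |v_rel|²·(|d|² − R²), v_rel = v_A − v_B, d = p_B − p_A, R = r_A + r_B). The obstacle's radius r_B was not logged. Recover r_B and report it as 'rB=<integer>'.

m = 1264
d = (9, 9);  v_rel = (2, 6),  |v_rel|² = 40
v_rel×d = (2)·(9) − (6)·(9) = -36
since m = R²·40 − (-36)²:  R² = (1296 + 1264) / 40 = 64
R = √64 = 8  ⇒  r_B = 8 − 7 = 1

rB=1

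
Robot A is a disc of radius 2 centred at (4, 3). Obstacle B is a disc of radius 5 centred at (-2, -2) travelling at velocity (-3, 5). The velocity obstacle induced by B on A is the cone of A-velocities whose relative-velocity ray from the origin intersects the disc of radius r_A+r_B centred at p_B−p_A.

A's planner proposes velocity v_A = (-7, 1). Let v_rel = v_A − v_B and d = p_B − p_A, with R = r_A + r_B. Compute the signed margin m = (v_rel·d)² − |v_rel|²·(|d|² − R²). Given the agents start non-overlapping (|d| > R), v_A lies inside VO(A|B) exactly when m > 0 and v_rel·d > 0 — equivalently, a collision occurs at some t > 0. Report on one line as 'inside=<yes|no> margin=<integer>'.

d = (-6, -5),  |d|² = 61;  R = 2+5 = 7,  c = 61−7² = 12
v_rel = (-4, -4),  |v_rel|² = 32;  v_rel·d = (-4)·(-6) + (-4)·(-5) = 44
32·t² − 88·t + 12 = 0  ⇒  m = 44² − 32·12 = 1552
m = 1552 > 0,  v_rel·d = 44 > 0  ⇒  inside

inside=yes margin=1552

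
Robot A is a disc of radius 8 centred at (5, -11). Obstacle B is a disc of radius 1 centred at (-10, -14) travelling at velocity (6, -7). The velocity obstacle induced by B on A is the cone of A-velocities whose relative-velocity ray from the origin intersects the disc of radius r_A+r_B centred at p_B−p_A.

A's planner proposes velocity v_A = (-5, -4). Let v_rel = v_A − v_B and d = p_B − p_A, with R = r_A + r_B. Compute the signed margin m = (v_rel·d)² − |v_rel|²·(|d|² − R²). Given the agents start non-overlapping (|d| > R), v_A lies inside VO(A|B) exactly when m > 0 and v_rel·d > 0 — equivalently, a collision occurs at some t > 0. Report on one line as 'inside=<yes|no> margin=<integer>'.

d = (-15, -3),  |d|² = 234;  R = 8+1 = 9,  c = 234−9² = 153
v_rel = (-11, 3),  |v_rel|² = 130;  v_rel·d = (-11)·(-15) + (3)·(-3) = 156
130·t² − 312·t + 153 = 0  ⇒  m = 156² − 130·153 = 4446
m = 4446 > 0,  v_rel·d = 156 > 0  ⇒  inside

inside=yes margin=4446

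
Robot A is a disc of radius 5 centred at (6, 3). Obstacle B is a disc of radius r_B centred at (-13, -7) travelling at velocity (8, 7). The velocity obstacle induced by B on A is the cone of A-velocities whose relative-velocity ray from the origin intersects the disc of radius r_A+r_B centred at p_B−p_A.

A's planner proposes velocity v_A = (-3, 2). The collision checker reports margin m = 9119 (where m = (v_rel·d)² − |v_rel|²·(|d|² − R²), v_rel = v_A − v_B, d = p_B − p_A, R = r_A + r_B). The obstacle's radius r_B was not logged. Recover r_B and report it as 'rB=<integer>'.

m = 9119
d = (-19, -10);  v_rel = (-11, -5),  |v_rel|² = 146
v_rel×d = (-11)·(-10) − (-5)·(-19) = 15
since m = R²·146 − 15²:  R² = (225 + 9119) / 146 = 64
R = √64 = 8  ⇒  r_B = 8 − 5 = 3

rB=3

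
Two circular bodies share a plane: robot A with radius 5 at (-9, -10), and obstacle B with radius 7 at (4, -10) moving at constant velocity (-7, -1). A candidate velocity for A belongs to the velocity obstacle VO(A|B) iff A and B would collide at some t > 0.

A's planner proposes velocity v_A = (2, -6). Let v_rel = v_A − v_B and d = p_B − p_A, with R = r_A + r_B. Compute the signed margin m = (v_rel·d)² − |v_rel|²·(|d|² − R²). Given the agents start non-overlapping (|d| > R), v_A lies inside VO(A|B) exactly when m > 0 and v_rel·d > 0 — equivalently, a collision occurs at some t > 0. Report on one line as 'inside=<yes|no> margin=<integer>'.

d = (13, 0),  |d|² = 169;  R = 5+7 = 12,  c = 169−12² = 25
v_rel = (9, -5),  |v_rel|² = 106;  v_rel·d = (9)·(13) + (-5)·(0) = 117
106·t² − 234·t + 25 = 0  ⇒  m = 117² − 106·25 = 11039
m = 11039 > 0,  v_rel·d = 117 > 0  ⇒  inside

inside=yes margin=11039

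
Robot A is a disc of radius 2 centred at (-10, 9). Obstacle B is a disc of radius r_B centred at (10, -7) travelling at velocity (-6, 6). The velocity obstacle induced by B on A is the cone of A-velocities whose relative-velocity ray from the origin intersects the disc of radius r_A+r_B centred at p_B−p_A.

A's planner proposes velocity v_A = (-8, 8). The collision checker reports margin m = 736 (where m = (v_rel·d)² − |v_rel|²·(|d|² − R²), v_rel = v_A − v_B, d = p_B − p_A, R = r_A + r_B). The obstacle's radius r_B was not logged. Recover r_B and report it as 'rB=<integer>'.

m = 736
d = (20, -16);  v_rel = (-2, 2),  |v_rel|² = 8
v_rel×d = (-2)·(-16) − (2)·(20) = -8
since m = R²·8 − (-8)²:  R² = (64 + 736) / 8 = 100
R = √100 = 10  ⇒  r_B = 10 − 2 = 8

rB=8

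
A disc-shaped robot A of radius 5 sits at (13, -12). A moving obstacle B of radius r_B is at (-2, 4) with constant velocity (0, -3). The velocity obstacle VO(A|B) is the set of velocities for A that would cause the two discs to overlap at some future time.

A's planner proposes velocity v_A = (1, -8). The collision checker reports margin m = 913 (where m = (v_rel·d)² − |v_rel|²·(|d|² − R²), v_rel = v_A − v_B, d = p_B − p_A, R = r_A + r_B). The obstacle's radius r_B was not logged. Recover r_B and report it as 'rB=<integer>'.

m = 913
d = (-15, 16);  v_rel = (1, -5),  |v_rel|² = 26
v_rel×d = (1)·(16) − (-5)·(-15) = -59
since m = R²·26 − (-59)²:  R² = (3481 + 913) / 26 = 169
R = √169 = 13  ⇒  r_B = 13 − 5 = 8

rB=8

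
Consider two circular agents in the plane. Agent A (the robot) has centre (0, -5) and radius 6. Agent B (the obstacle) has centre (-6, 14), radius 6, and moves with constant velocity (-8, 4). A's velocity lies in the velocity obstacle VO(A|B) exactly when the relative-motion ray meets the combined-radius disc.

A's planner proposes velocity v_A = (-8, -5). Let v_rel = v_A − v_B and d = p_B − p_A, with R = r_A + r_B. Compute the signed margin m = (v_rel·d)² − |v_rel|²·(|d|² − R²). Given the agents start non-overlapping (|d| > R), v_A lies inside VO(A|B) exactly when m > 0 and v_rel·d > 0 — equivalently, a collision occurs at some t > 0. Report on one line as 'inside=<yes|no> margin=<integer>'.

d = (-6, 19),  |d|² = 397;  R = 6+6 = 12,  c = 397−12² = 253
v_rel = (0, -9),  |v_rel|² = 81;  v_rel·d = (0)·(-6) + (-9)·(19) = -171
81·t² + 342·t + 253 = 0  ⇒  m = (-171)² − 81·253 = 8748
m = 8748 > 0,  v_rel·d = -171 < 0  ⇒  outside

inside=no margin=8748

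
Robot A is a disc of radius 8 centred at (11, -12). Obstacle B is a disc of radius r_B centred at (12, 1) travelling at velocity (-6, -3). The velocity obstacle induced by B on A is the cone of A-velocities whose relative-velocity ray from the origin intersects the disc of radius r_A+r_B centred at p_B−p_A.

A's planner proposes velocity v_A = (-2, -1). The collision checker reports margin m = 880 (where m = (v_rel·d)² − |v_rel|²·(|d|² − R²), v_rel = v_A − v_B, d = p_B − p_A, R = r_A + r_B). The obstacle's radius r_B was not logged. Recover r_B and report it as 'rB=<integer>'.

m = 880
d = (1, 13);  v_rel = (4, 2),  |v_rel|² = 20
v_rel×d = (4)·(13) − (2)·(1) = 50
since m = R²·20 − 50²:  R² = (2500 + 880) / 20 = 169
R = √169 = 13  ⇒  r_B = 13 − 8 = 5

rB=5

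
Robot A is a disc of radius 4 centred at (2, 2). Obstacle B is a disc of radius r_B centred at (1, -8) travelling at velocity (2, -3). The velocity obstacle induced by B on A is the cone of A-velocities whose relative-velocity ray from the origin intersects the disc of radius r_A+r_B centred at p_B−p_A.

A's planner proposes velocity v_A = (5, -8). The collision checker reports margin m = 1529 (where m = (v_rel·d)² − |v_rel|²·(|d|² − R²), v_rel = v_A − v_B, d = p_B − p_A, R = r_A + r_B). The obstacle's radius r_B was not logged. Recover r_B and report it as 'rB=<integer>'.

m = 1529
d = (-1, -10);  v_rel = (3, -5),  |v_rel|² = 34
v_rel×d = (3)·(-10) − (-5)·(-1) = -35
since m = R²·34 − (-35)²:  R² = (1225 + 1529) / 34 = 81
R = √81 = 9  ⇒  r_B = 9 − 4 = 5

rB=5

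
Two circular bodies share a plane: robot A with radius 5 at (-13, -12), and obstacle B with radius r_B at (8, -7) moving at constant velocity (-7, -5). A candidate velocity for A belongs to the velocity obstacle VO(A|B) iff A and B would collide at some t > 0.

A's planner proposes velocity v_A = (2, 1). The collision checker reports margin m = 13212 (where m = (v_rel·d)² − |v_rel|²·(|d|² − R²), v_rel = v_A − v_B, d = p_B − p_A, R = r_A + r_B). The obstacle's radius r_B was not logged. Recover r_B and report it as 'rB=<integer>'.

m = 13212
d = (21, 5);  v_rel = (9, 6),  |v_rel|² = 117
v_rel×d = (9)·(5) − (6)·(21) = -81
since m = R²·117 − (-81)²:  R² = (6561 + 13212) / 117 = 169
R = √169 = 13  ⇒  r_B = 13 − 5 = 8

rB=8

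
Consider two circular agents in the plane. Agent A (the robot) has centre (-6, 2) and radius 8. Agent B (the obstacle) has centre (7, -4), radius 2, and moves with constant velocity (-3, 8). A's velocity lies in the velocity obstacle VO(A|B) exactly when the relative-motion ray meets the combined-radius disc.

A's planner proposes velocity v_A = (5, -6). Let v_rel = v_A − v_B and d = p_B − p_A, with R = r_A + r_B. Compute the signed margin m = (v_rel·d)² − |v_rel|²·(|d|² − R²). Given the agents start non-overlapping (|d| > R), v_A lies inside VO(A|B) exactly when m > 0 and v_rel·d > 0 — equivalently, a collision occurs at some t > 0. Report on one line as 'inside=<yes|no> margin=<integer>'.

d = (13, -6),  |d|² = 205;  R = 8+2 = 10,  c = 205−10² = 105
v_rel = (8, -14),  |v_rel|² = 260;  v_rel·d = (8)·(13) + (-14)·(-6) = 188
260·t² − 376·t + 105 = 0  ⇒  m = 188² − 260·105 = 8044
m = 8044 > 0,  v_rel·d = 188 > 0  ⇒  inside

inside=yes margin=8044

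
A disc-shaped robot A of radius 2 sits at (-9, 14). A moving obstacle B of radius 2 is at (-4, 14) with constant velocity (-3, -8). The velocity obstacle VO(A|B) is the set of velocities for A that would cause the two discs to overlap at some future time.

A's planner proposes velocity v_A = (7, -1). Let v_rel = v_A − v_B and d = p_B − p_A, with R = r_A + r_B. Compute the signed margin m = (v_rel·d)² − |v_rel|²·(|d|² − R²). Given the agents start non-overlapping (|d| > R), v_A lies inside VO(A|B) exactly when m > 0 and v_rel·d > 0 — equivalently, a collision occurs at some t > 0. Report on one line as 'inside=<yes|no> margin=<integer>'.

d = (5, 0),  |d|² = 25;  R = 2+2 = 4,  c = 25−4² = 9
v_rel = (10, 7),  |v_rel|² = 149;  v_rel·d = (10)·(5) + (7)·(0) = 50
149·t² − 100·t + 9 = 0  ⇒  m = 50² − 149·9 = 1159
m = 1159 > 0,  v_rel·d = 50 > 0  ⇒  inside

inside=yes margin=1159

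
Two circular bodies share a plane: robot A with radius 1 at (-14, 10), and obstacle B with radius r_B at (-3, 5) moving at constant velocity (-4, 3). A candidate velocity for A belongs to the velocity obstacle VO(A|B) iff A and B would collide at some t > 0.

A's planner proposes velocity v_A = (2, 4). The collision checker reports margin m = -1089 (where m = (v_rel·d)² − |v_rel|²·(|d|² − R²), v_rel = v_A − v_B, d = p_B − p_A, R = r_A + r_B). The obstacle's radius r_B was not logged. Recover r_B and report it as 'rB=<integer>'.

m = -1089
d = (11, -5);  v_rel = (6, 1),  |v_rel|² = 37
v_rel×d = (6)·(-5) − (1)·(11) = -41
since m = R²·37 − (-41)²:  R² = (1681 + -1089) / 37 = 16
R = √16 = 4  ⇒  r_B = 4 − 1 = 3

rB=3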